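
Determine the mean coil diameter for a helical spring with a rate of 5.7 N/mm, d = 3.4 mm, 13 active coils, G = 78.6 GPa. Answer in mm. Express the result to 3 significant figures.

D = (Gd⁴/(8N_a·k))^(1/3) = (78.6×10³·3.4⁴/(8·13·5.7))^(1/3)
  = (17718.6)^(1/3) = 26.0701 mm

26.1 mm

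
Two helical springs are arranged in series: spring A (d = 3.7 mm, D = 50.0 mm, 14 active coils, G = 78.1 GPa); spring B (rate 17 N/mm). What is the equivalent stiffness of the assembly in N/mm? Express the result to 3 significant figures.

k_A = Gd⁴/(8D³N_a) = (78.1×10³)(3.7⁴)/(8·50.0³·14) = 1.0455 N/mm
Series: 1/k_eq = 1/1.0455 + 1/17 = 1.0153; k_eq = 0.98494 N/mm

0.985 N/mm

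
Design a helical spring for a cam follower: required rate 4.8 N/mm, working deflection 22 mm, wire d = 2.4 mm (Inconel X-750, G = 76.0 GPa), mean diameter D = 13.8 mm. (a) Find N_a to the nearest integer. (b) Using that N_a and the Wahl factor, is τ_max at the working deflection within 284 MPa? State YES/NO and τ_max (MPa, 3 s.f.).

(a) 25 coils; (b) NO, τ_max = 339 MPa

N_a = Gd⁴/(8D³k) = (76.0×10³)(2.4⁴)/(8·13.8³·4.8) = 24.99 → N_a = 25
Actual rate k = Gd⁴/(8D³·25) = 4.7972 N/mm
Working load F = kδ = 4.7972·22 = 105.54 N
C = 13.8/2.4 = 5.7500; K_W = (4C−1)/(4C−4)+0.615/C = 1.2649
τ_max = K_W·8FD/(πd³) = 1.2649·268.29 = 339.34 MPa
τ_max > 284 MPa → exceeds allowable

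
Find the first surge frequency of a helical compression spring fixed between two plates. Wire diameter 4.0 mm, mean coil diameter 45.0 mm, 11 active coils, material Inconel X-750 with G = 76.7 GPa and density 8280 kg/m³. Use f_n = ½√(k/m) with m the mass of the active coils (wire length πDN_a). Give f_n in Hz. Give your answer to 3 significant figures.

k = Gd⁴/(8D³N_a) = (76.7×10³)(4.0⁴)/(8·45.0³·11) = 2.4486 N/mm = 2448.6 N/m
Wire length L = πDN_a = π·45.0·11 = 1555.1 mm
m = ρ·(πd²/4)·L = 8280 × 12.566×10⁻⁶ m² × 1.5551 m = 0.16181 kg
f_n = ½√(k/m) = 0.5·√(2448.6/0.16181) = 0.5·√(15133) = 61.508 Hz

61.5 Hz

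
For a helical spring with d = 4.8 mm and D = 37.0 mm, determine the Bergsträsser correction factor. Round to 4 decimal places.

C = D/d = 37.0/4.8 = 7.7083
K_B = (4C+2)/(4C−3) = 32.833/27.833 = 1.1796

1.1796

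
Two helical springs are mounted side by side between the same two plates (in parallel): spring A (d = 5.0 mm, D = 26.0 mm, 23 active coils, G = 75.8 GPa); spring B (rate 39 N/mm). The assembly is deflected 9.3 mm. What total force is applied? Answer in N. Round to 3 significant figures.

499 N

k_A = Gd⁴/(8D³N_a) = (75.8×10³)(5.0⁴)/(8·26.0³·23) = 14.649 N/mm
Parallel: k_eq = 14.649 + 39 = 53.649 N/mm
F = k_eq·δ = 53.649·9.3 = 498.94 N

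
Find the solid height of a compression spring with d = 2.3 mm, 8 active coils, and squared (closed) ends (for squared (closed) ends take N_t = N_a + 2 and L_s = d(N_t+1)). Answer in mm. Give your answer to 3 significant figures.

squared (closed) ends: N_t = N_a + 2 = 8 + 2 = 10
L_s = d·(N_t+1) = 2.3 × 11 = 25.3 mm

25.3 mm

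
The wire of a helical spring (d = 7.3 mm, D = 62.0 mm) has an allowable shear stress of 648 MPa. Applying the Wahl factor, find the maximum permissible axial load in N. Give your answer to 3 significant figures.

1360 N

C = D/d = 62.0/7.3 = 8.4932
K_W = (4C−1)/(4C−4) + 0.615/C = 32.973/29.973 + 0.0724 = 1.1725
τ_max = K·8FD/(πd³) → F_max = τ_allow·πd³/(8DK)
F_max = 648·π·7.3³/(8·62.0·1.1725) = 7.9194e+05/581.56 = 1361.8 N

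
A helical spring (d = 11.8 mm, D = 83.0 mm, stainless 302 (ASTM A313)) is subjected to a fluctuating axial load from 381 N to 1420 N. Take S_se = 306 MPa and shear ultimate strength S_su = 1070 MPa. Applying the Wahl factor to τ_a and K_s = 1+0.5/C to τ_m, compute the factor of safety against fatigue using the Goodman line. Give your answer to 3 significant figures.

2.63

C = D/d = 83.0/11.8 = 7.0339; K_W = (4C−1)/(4C−4)+0.615/C = 1.2117; K_s = 1+0.5/C = 1.0711
F_a = (F_max−F_min)/2 = 519.5 N; F_m = (F_max+F_min)/2 = 900.5 N
τ_a = K_W·8F_aD/(πd³) = 1.2117 × 66.828 = 80.977 MPa
τ_m = K_s·8F_mD/(πd³) = 1.0711 × 115.84 = 124.07 MPa
Goodman: 1/n_f = τ_a/S_se + τ_m/S_su = 80.977/306 + 124.07/1070 = 0.26463 + 0.11596 = 0.38059
n_f = 1/0.38059 = 2.628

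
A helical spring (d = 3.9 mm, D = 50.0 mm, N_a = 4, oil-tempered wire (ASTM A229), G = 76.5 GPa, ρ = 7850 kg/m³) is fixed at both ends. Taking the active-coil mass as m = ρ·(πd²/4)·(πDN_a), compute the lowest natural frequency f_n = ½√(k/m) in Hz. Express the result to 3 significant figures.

k = Gd⁴/(8D³N_a) = (76.5×10³)(3.9⁴)/(8·50.0³·4) = 4.4245 N/mm = 4424.5 N/m
Wire length L = πDN_a = π·50.0·4 = 628.32 mm
m = ρ·(πd²/4)·L = 7850 × 11.946×10⁻⁶ m² × 0.62832 m = 0.058921 kg
f_n = ½√(k/m) = 0.5·√(4424.5/0.058921) = 0.5·√(75092) = 137.01 Hz

137 Hz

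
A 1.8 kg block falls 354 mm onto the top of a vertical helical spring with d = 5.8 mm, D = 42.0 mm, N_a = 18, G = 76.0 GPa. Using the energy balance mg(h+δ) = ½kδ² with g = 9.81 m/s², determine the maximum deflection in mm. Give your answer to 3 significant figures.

k = Gd⁴/(8D³N_a) = (76.0×10³)(5.8⁴)/(8·42.0³·18) = 8.0615 N/mm
W = mg = 1.8 × 9.81 = 17.658 N
½kδ² − Wδ − Wh = 0 → δ = (W + √(W² + 2kWh))/k
δ = (17.658 + √(311.8 + 100784))/8.0615 = (17.658 + 317.96)/8.0615 = 41.632 mm

41.6 mm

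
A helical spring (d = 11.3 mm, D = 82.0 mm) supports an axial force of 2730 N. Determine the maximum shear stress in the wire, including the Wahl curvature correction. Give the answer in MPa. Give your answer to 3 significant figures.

476 MPa

Spring index C = D/d = 82.0/11.3 = 7.2566
K_W = (4C−1)/(4C−4) + 0.615/C = 28.027/25.027 + 0.0848 = 1.2046
τ₀ = 8FD/(πd³) = 8·2730·82.0/(π·11.3³) = 1.79088e+06/4533 = 395.08 MPa
τ_max = K·τ₀ = 1.2046 × 395.08 = 475.92 MPa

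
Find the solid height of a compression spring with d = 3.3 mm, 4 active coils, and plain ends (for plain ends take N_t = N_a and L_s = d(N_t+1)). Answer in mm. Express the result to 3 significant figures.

plain ends: N_t = N_a = 4
L_s = d·(N_t+1) = 3.3 × 5 = 16.5 mm

16.5 mm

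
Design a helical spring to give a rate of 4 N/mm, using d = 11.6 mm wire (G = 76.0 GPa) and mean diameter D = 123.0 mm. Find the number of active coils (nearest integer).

N_a = Gd⁴/(8D³k) = (76.0×10³ × 11.6⁴)/(8 × 123.0³ × 4)
    = 1.37609e+09 / 5.95477e+07 = 23.11 → 23 coils

23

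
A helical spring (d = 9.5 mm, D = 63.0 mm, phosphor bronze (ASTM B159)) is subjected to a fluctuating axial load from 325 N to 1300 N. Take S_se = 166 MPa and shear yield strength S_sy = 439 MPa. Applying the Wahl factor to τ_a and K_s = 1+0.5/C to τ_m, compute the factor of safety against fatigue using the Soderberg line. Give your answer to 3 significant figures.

C = D/d = 63.0/9.5 = 6.6316; K_W = (4C−1)/(4C−4)+0.615/C = 1.2259; K_s = 1+0.5/C = 1.0754
F_a = (F_max−F_min)/2 = 487.5 N; F_m = (F_max+F_min)/2 = 812.5 N
τ_a = K_W·8F_aD/(πd³) = 1.2259 × 91.219 = 111.83 MPa
τ_m = K_s·8F_mD/(πd³) = 1.0754 × 152.03 = 163.49 MPa
Soderberg: 1/n_f = τ_a/S_se + τ_m/S_sy = 111.83/166 + 163.49/439 = 0.67365 + 0.37242 = 1.0461
n_f = 1/1.0461 = 0.956

0.956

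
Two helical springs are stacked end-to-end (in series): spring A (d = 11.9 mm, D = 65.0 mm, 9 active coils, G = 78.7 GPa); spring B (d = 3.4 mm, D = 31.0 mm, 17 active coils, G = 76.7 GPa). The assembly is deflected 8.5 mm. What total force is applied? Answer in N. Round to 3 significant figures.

20.8 N

k_A = Gd⁴/(8D³N_a) = (78.7×10³)(11.9⁴)/(8·65.0³·9) = 79.816 N/mm
k_B = Gd⁴/(8D³N_a) = (76.7×10³)(3.4⁴)/(8·31.0³·17) = 2.5298 N/mm
Series: 1/k_eq = 1/79.816 + 1/2.5298 = 0.40782; k_eq = 2.4521 N/mm
F = k_eq·δ = 2.4521·8.5 = 20.843 N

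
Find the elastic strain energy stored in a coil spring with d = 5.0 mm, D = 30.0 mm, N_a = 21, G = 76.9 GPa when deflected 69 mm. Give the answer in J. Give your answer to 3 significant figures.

k = Gd⁴/(8D³N_a) = (76.9×10³)(5.0⁴)/(8·30.0³·21) = 10.596 N/mm
U = ½kδ² = 0.5 × 10.596 × 69² = 25223 N·mm = 25.223 J

25.2 J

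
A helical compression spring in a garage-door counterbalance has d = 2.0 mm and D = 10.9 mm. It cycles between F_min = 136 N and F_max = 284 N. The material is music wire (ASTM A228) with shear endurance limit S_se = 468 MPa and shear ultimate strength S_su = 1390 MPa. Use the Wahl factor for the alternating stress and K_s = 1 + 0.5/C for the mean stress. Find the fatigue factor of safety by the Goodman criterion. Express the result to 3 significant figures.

0.784

C = D/d = 10.9/2.0 = 5.4500; K_W = (4C−1)/(4C−4)+0.615/C = 1.2814; K_s = 1+0.5/C = 1.0917
F_a = (F_max−F_min)/2 = 74 N; F_m = (F_max+F_min)/2 = 210 N
τ_a = K_W·8F_aD/(πd³) = 1.2814 × 256.75 = 328.99 MPa
τ_m = K_s·8F_mD/(πd³) = 1.0917 × 728.61 = 795.46 MPa
Goodman: 1/n_f = τ_a/S_se + τ_m/S_su = 328.99/468 + 795.46/1390 = 0.70298 + 0.57227 = 1.2752
n_f = 1/1.2752 = 0.7842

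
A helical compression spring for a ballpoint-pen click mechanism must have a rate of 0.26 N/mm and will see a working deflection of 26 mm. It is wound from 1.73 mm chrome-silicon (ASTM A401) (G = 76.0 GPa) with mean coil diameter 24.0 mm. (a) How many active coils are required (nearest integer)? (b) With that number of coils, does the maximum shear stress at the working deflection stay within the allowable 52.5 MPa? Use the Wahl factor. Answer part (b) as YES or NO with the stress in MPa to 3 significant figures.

(a) 24 coils; (b) NO, τ_max = 86.8 MPa

N_a = Gd⁴/(8D³k) = (76.0×10³)(1.73⁴)/(8·24.0³·0.26) = 23.68 → N_a = 24
Actual rate k = Gd⁴/(8D³·24) = 0.25649 N/mm
Working load F = kδ = 0.25649·26 = 6.6686 N
C = 24.0/1.73 = 13.8728; K_W = (4C−1)/(4C−4)+0.615/C = 1.1026
τ_max = K_W·8FD/(πd³) = 1.1026·78.714 = 86.789 MPa
τ_max > 52.5 MPa → exceeds allowable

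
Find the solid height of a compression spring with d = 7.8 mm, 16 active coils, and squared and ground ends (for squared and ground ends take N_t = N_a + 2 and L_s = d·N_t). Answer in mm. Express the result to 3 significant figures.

squared and ground ends: N_t = N_a + 2 = 16 + 2 = 18
L_s = d·N_t = 7.8 × 18 = 140.4 mm

140 mm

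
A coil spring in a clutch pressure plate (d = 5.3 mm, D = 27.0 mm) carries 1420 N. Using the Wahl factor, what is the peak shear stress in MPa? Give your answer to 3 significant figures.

Spring index C = D/d = 27.0/5.3 = 5.0943
K_W = (4C−1)/(4C−4) + 0.615/C = 19.377/16.377 + 0.1207 = 1.3039
τ₀ = 8FD/(πd³) = 8·1420·27.0/(π·5.3³) = 306720/467.71 = 655.79 MPa
τ_max = K·τ₀ = 1.3039 × 655.79 = 855.09 MPa

855 MPa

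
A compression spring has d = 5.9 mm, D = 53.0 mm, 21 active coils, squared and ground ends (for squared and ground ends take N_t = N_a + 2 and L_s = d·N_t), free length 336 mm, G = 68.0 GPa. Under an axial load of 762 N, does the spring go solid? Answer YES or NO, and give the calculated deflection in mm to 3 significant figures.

YES, δ = 231 mm

k = Gd⁴/(8D³N_a) = (68.0×10³)(5.9⁴)/(8·53.0³·21) = 3.2944 N/mm
N_t = 23; L_s = 5.9·23 = 135.7 mm; δ_solid = L₀ − L_s = 336 − 135.7 = 200.3 mm
δ = F/k = 762/3.2944 = 231.3 mm
δ ≥ δ_solid → spring goes solid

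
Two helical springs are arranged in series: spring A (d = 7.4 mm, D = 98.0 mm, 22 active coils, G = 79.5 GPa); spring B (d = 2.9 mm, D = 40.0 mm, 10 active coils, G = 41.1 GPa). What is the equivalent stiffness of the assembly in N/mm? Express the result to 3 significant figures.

0.407 N/mm

k_A = Gd⁴/(8D³N_a) = (79.5×10³)(7.4⁴)/(8·98.0³·22) = 1.4391 N/mm
k_B = Gd⁴/(8D³N_a) = (41.1×10³)(2.9⁴)/(8·40.0³·10) = 0.56776 N/mm
Series: 1/k_eq = 1/1.4391 + 1/0.56776 = 2.4562; k_eq = 0.40714 N/mm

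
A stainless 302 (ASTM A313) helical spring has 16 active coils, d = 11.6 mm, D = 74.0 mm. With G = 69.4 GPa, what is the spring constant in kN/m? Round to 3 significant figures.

24.2 kN/m

k = Gd⁴/(8D³N_a) = (69.4×10³ × 11.6⁴) / (8 × 74.0³ × 16)
  = 1.25658e+09 / 5.18687e+07 = 24.226 N/mm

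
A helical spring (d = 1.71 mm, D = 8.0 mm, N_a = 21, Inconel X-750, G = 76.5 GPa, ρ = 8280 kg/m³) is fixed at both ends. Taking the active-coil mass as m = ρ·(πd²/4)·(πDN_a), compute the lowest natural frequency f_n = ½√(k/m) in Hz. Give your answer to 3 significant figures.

435 Hz

k = Gd⁴/(8D³N_a) = (76.5×10³)(1.71⁴)/(8·8.0³·21) = 7.6044 N/mm = 7604.4 N/m
Wire length L = πDN_a = π·8.0·21 = 527.79 mm
m = ρ·(πd²/4)·L = 8280 × 2.2966×10⁻⁶ m² × 0.52779 m = 0.010036 kg
f_n = ½√(k/m) = 0.5·√(7604.4/0.010036) = 0.5·√(7.577e+05) = 435.23 Hz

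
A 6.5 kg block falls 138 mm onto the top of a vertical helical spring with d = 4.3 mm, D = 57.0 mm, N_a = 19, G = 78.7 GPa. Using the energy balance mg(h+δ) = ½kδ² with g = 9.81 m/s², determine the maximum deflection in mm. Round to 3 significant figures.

218 mm

k = Gd⁴/(8D³N_a) = (78.7×10³)(4.3⁴)/(8·57.0³·19) = 0.95583 N/mm
W = mg = 6.5 × 9.81 = 63.765 N
½kδ² − Wδ − Wh = 0 → δ = (W + √(W² + 2kWh))/k
δ = (63.765 + √(4066 + 16821.8))/0.95583 = (63.765 + 144.53)/0.95583 = 217.92 mm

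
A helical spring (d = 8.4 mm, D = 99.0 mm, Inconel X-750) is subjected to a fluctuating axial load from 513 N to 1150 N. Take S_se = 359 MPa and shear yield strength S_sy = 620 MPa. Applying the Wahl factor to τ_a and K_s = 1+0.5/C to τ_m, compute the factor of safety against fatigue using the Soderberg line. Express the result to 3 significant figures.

C = D/d = 99.0/8.4 = 11.7857; K_W = (4C−1)/(4C−4)+0.615/C = 1.1217; K_s = 1+0.5/C = 1.0424
F_a = (F_max−F_min)/2 = 318.5 N; F_m = (F_max+F_min)/2 = 831.5 N
τ_a = K_W·8F_aD/(πd³) = 1.1217 × 135.47 = 151.96 MPa
τ_m = K_s·8F_mD/(πd³) = 1.0424 × 353.67 = 368.68 MPa
Soderberg: 1/n_f = τ_a/S_se + τ_m/S_sy = 151.96/359 + 368.68/620 = 0.42329 + 0.59464 = 1.0179
n_f = 1/1.0179 = 0.9824

0.982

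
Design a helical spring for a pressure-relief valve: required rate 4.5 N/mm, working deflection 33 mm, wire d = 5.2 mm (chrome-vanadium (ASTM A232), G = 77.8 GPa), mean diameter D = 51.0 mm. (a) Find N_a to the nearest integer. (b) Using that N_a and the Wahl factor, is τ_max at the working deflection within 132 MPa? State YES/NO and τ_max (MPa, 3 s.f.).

(a) 12 coils; (b) NO, τ_max = 156 MPa

N_a = Gd⁴/(8D³k) = (77.8×10³)(5.2⁴)/(8·51.0³·4.5) = 11.91 → N_a = 12
Actual rate k = Gd⁴/(8D³·12) = 4.467 N/mm
Working load F = kδ = 4.467·33 = 147.41 N
C = 51.0/5.2 = 9.8077; K_W = (4C−1)/(4C−4)+0.615/C = 1.1479
τ_max = K_W·8FD/(πd³) = 1.1479·136.15 = 156.28 MPa
τ_max > 132 MPa → exceeds allowable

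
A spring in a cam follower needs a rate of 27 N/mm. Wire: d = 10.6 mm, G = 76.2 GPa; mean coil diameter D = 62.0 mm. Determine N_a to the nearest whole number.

N_a = Gd⁴/(8D³k) = (76.2×10³ × 10.6⁴)/(8 × 62.0³ × 27)
    = 9.62007e+08 / 5.14788e+07 = 18.69 → 19 coils

19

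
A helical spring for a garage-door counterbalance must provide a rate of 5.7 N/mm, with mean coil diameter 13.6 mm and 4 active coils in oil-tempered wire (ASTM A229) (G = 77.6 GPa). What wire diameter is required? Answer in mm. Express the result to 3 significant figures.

d = (8D³N_a·k / G)^(1/4) = (8·13.6³·4·5.7 / (77.6×10³))^0.25
  = (5.9126)^0.25 = 1.5594 mm

1.56 mm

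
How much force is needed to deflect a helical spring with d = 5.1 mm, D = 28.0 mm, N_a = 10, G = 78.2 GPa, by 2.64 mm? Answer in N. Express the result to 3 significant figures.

k = Gd⁴/(8D³N_a) = (78.2×10³)(5.1⁴)/(8·28.0³·10) = 30.125 N/mm
F = k·δ = 30.125 × 2.64 = 79.529 N

79.5 N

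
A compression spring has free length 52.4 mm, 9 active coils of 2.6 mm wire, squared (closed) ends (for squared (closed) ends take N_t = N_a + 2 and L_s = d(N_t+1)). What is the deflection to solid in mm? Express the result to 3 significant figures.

N_t = 11; L_s = 2.6·12 = 31.2 mm
δ_solid = L₀ − L_s = 52.4 − 31.2 = 21.2 mm

21.2 mm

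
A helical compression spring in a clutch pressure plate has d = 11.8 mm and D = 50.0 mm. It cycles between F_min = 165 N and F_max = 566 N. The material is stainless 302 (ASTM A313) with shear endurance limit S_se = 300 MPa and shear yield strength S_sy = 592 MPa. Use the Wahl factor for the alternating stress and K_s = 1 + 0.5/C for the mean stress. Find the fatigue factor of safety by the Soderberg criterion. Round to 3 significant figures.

8.01

C = D/d = 50.0/11.8 = 4.2373; K_W = (4C−1)/(4C−4)+0.615/C = 1.3768; K_s = 1+0.5/C = 1.1180
F_a = (F_max−F_min)/2 = 200.5 N; F_m = (F_max+F_min)/2 = 365.5 N
τ_a = K_W·8F_aD/(πd³) = 1.3768 × 15.537 = 21.392 MPa
τ_m = K_s·8F_mD/(πd³) = 1.1180 × 28.324 = 31.666 MPa
Soderberg: 1/n_f = τ_a/S_se + τ_m/S_sy = 21.392/300 + 31.666/592 = 0.07131 + 0.05349 = 0.1248
n_f = 1/0.1248 = 8.013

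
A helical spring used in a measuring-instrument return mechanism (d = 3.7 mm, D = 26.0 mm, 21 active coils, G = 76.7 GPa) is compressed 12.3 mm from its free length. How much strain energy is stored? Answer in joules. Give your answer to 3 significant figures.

k = Gd⁴/(8D³N_a) = (76.7×10³)(3.7⁴)/(8·26.0³·21) = 4.8683 N/mm
U = ½kδ² = 0.5 × 4.8683 × 12.3² = 368.26 N·mm = 0.36826 J

0.368 J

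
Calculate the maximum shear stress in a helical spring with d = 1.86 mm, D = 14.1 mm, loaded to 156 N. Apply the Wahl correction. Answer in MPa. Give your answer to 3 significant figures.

1040 MPa

Spring index C = D/d = 14.1/1.86 = 7.5806
K_W = (4C−1)/(4C−4) + 0.615/C = 29.323/26.323 + 0.0811 = 1.1951
τ₀ = 8FD/(πd³) = 8·156·14.1/(π·1.86³) = 17596.8/20.216 = 870.45 MPa
τ_max = K·τ₀ = 1.1951 × 870.45 = 1040.3 MPa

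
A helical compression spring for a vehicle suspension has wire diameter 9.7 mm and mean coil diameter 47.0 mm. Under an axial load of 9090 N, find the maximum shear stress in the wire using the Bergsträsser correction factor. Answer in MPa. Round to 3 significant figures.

Spring index C = D/d = 47.0/9.7 = 4.8454
K_B = (4C+2)/(4C−3) = 21.381/16.381 = 1.3052
τ₀ = 8FD/(πd³) = 8·9090·47.0/(π·9.7³) = 3.41784e+06/2867.2 = 1192 MPa
τ_max = K·τ₀ = 1.3052 × 1192 = 1555.9 MPa

1560 MPa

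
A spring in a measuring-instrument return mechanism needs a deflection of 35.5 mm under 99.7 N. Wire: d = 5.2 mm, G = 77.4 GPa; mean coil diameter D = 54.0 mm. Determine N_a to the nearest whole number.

16

Required rate k = F/δ = 99.7/35.5 = 2.8085 N/mm
N_a = Gd⁴/(8D³k) = (77.4×10³ × 5.2⁴)/(8 × 54.0³ × 2.8085)
    = 5.65919e+07 / 3.53784e+06 = 16 → 16 coils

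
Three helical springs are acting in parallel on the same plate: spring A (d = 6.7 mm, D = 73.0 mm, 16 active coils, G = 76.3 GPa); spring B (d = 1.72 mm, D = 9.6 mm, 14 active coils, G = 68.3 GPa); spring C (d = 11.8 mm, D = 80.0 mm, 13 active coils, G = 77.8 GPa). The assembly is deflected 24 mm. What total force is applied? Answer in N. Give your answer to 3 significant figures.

899 N

k_A = Gd⁴/(8D³N_a) = (76.3×10³)(6.7⁴)/(8·73.0³·16) = 3.0878 N/mm
k_B = Gd⁴/(8D³N_a) = (68.3×10³)(1.72⁴)/(8·9.6³·14) = 6.0326 N/mm
k_C = Gd⁴/(8D³N_a) = (77.8×10³)(11.8⁴)/(8·80.0³·13) = 28.327 N/mm
Parallel: k_eq = 3.0878 + 6.0326 + 28.327 = 37.448 N/mm
F = k_eq·δ = 37.448·24 = 898.74 N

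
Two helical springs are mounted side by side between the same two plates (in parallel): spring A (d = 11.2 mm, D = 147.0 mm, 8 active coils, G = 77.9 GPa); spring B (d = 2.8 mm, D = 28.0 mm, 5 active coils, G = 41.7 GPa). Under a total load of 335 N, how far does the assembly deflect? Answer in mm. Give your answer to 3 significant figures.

37.4 mm

k_A = Gd⁴/(8D³N_a) = (77.9×10³)(11.2⁴)/(8·147.0³·8) = 6.0294 N/mm
k_B = Gd⁴/(8D³N_a) = (41.7×10³)(2.8⁴)/(8·28.0³·5) = 2.919 N/mm
Parallel: k_eq = 6.0294 + 2.919 = 8.9484 N/mm
δ = F/k_eq = 335/8.9484 = 37.437 mm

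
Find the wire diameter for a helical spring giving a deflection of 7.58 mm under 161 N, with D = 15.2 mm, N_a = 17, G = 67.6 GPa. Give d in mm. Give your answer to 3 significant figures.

Required rate k = F/δ = 161/7.58 = 21.24 N/mm
d = (8D³N_a·k / G)^(1/4) = (8·15.2³·17·21.24 / (67.6×10³))^0.25
  = (150.07)^0.25 = 3.5000 mm

3.50 mm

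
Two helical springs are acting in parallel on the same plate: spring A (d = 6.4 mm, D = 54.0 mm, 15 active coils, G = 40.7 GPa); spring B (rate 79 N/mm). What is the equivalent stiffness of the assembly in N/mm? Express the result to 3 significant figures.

k_A = Gd⁴/(8D³N_a) = (40.7×10³)(6.4⁴)/(8·54.0³·15) = 3.6137 N/mm
Parallel: k_eq = 3.6137 + 79 = 82.614 N/mm

82.6 N/mm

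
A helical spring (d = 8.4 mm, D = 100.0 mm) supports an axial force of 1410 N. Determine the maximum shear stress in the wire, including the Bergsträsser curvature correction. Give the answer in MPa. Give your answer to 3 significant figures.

Spring index C = D/d = 100.0/8.4 = 11.9048
K_B = (4C+2)/(4C−3) = 49.619/44.619 = 1.1121
τ₀ = 8FD/(πd³) = 8·1410·100.0/(π·8.4³) = 1.128e+06/1862 = 605.79 MPa
τ_max = K·τ₀ = 1.1121 × 605.79 = 673.67 MPa

674 MPa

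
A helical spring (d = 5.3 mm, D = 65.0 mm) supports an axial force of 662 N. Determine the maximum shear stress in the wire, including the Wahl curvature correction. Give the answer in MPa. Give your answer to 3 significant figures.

Spring index C = D/d = 65.0/5.3 = 12.2642
K_W = (4C−1)/(4C−4) + 0.615/C = 48.057/45.057 + 0.0501 = 1.1167
τ₀ = 8FD/(πd³) = 8·662·65.0/(π·5.3³) = 344240/467.71 = 736.01 MPa
τ_max = K·τ₀ = 1.1167 × 736.01 = 821.92 MPa

822 MPa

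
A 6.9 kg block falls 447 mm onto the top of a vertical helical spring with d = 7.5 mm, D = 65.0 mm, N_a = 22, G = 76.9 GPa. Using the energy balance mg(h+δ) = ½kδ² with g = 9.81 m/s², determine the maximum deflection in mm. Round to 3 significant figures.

124 mm

k = Gd⁴/(8D³N_a) = (76.9×10³)(7.5⁴)/(8·65.0³·22) = 5.0341 N/mm
W = mg = 6.9 × 9.81 = 67.689 N
½kδ² − Wδ − Wh = 0 → δ = (W + √(W² + 2kWh))/k
δ = (67.689 + √(4581.8 + 304631))/5.0341 = (67.689 + 556.07)/5.0341 = 123.91 mm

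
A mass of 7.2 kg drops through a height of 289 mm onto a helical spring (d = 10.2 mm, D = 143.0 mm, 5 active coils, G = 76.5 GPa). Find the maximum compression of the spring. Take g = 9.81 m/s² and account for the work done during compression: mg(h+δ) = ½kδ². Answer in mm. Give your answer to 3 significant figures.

k = Gd⁴/(8D³N_a) = (76.5×10³)(10.2⁴)/(8·143.0³·5) = 7.0794 N/mm
W = mg = 7.2 × 9.81 = 70.632 N
½kδ² − Wδ − Wh = 0 → δ = (W + √(W² + 2kWh))/k
δ = (70.632 + √(4988.9 + 289017))/7.0794 = (70.632 + 542.22)/7.0794 = 86.569 mm

86.6 mm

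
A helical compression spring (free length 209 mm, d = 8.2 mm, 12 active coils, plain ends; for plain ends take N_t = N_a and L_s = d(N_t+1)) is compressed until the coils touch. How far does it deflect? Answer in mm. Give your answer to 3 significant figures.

102 mm

N_t = 12; L_s = 8.2·13 = 106.6 mm
δ_solid = L₀ − L_s = 209 − 106.6 = 102.4 mm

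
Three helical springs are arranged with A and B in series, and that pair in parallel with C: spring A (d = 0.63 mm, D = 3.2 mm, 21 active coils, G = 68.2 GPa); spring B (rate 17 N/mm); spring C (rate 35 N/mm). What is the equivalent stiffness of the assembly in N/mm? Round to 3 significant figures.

k_A = Gd⁴/(8D³N_a) = (68.2×10³)(0.63⁴)/(8·3.2³·21) = 1.9516 N/mm
Springs A,B series: k_AB = 1/(1/1.9516+1/17) = 1.7506 N/mm; parallel with C: k_eq = 1.7506+35 = 36.751 N/mm

36.8 N/mm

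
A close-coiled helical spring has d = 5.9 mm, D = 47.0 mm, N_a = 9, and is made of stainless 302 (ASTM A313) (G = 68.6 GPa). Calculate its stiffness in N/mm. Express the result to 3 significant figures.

11.1 N/mm

k = Gd⁴/(8D³N_a) = (68.6×10³ × 5.9⁴) / (8 × 47.0³ × 9)
  = 8.31251e+07 / 7.47526e+06 = 11.12 N/mm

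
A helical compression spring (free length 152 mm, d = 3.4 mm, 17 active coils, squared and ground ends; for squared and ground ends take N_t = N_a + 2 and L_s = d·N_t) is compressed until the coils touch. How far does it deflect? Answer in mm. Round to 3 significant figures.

N_t = 19; L_s = 3.4·19 = 64.6 mm
δ_solid = L₀ − L_s = 152 − 64.6 = 87.4 mm

87.4 mm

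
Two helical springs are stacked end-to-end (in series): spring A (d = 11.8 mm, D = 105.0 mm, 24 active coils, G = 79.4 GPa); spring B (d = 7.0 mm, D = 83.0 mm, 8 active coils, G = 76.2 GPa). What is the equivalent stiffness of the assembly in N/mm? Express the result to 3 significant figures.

2.90 N/mm

k_A = Gd⁴/(8D³N_a) = (79.4×10³)(11.8⁴)/(8·105.0³·24) = 6.926 N/mm
k_B = Gd⁴/(8D³N_a) = (76.2×10³)(7.0⁴)/(8·83.0³·8) = 4.9996 N/mm
Series: 1/k_eq = 1/6.926 + 1/4.9996 = 0.3444; k_eq = 2.9036 N/mm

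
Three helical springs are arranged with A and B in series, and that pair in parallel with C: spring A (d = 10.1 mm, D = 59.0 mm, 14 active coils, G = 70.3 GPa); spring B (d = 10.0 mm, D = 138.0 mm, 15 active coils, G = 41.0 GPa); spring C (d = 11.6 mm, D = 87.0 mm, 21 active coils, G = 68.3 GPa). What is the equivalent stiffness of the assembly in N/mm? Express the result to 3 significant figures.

12.4 N/mm

k_A = Gd⁴/(8D³N_a) = (70.3×10³)(10.1⁴)/(8·59.0³·14) = 31.803 N/mm
k_B = Gd⁴/(8D³N_a) = (41.0×10³)(10.0⁴)/(8·138.0³·15) = 1.3001 N/mm
k_C = Gd⁴/(8D³N_a) = (68.3×10³)(11.6⁴)/(8·87.0³·21) = 11.179 N/mm
Springs A,B series: k_AB = 1/(1/31.803+1/1.3001) = 1.249 N/mm; parallel with C: k_eq = 1.249+11.179 = 12.428 N/mm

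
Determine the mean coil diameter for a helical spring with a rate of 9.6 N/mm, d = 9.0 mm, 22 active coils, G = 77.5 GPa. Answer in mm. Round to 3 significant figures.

D = (Gd⁴/(8N_a·k))^(1/3) = (77.5×10³·9.0⁴/(8·22·9.6))^(1/3)
  = (300945)^(1/3) = 67.0135 mm

67.0 mm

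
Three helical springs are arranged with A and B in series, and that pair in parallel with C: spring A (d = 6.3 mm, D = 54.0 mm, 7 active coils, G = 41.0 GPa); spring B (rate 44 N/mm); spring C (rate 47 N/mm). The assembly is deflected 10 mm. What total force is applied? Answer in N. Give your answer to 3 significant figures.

k_A = Gd⁴/(8D³N_a) = (41.0×10³)(6.3⁴)/(8·54.0³·7) = 7.3245 N/mm
Springs A,B series: k_AB = 1/(1/7.3245+1/44) = 6.2792 N/mm; parallel with C: k_eq = 6.2792+47 = 53.279 N/mm
F = k_eq·δ = 53.279·10 = 532.79 N

533 N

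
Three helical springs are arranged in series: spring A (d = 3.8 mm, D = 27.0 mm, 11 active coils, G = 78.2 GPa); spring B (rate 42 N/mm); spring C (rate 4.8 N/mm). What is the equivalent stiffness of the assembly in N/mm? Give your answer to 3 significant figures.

k_A = Gd⁴/(8D³N_a) = (78.2×10³)(3.8⁴)/(8·27.0³·11) = 9.4138 N/mm
Series: 1/k_eq = 1/9.4138 + 1/42 + 1/4.8 = 0.33837; k_eq = 2.9554 N/mm

2.96 N/mm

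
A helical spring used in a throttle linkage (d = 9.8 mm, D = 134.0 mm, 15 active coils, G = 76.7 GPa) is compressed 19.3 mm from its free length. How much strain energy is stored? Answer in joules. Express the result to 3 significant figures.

0.456 J

k = Gd⁴/(8D³N_a) = (76.7×10³)(9.8⁴)/(8·134.0³·15) = 2.4502 N/mm
U = ½kδ² = 0.5 × 2.4502 × 19.3² = 456.34 N·mm = 0.45634 J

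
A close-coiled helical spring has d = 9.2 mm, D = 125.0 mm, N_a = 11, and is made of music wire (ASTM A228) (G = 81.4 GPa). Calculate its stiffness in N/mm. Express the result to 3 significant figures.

k = Gd⁴/(8D³N_a) = (81.4×10³ × 9.2⁴) / (8 × 125.0³ × 11)
  = 5.83144e+08 / 1.71875e+08 = 3.3928 N/mm

3.39 N/mm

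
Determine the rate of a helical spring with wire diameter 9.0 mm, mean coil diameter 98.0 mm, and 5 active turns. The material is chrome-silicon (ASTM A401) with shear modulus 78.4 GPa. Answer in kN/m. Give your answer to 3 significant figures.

k = Gd⁴/(8D³N_a) = (78.4×10³ × 9.0⁴) / (8 × 98.0³ × 5)
  = 5.14382e+08 / 3.76477e+07 = 13.663 N/mm

13.7 kN/m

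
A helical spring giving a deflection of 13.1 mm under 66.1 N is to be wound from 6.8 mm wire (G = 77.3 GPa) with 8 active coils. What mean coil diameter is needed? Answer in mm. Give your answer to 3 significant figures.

Required rate k = F/δ = 66.1/13.1 = 5.0458 N/mm
D = (Gd⁴/(8N_a·k))^(1/3) = (77.3×10³·6.8⁴/(8·8·5.0458))^(1/3)
  = (511806)^(1/3) = 79.9899 mm

80.0 mm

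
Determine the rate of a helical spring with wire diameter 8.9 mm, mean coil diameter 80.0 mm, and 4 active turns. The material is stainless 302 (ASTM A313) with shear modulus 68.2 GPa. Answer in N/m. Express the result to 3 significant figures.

k = Gd⁴/(8D³N_a) = (68.2×10³ × 8.9⁴) / (8 × 80.0³ × 4)
  = 4.27902e+08 / 1.6384e+07 = 26.117 N/mm = 26117 N/m

26100 N/m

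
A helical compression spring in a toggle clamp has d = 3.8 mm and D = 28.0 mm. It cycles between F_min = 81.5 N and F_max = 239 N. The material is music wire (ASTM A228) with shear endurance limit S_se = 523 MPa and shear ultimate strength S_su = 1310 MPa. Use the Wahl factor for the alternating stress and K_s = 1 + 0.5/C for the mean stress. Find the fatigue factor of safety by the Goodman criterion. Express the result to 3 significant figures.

2.47

C = D/d = 28.0/3.8 = 7.3684; K_W = (4C−1)/(4C−4)+0.615/C = 1.2012; K_s = 1+0.5/C = 1.0679
F_a = (F_max−F_min)/2 = 78.75 N; F_m = (F_max+F_min)/2 = 160.25 N
τ_a = K_W·8F_aD/(πd³) = 1.2012 × 102.33 = 122.92 MPa
τ_m = K_s·8F_mD/(πd³) = 1.0679 × 208.23 = 222.36 MPa
Goodman: 1/n_f = τ_a/S_se + τ_m/S_su = 122.92/523 + 222.36/1310 = 0.23503 + 0.16974 = 0.40477
n_f = 1/0.40477 = 2.471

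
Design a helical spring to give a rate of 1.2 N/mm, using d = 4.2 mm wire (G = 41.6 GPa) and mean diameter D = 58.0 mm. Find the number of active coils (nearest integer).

N_a = Gd⁴/(8D³k) = (41.6×10³ × 4.2⁴)/(8 × 58.0³ × 1.2)
    = 1.29447e+07 / 1.87308e+06 = 6.911 → 7 coils

7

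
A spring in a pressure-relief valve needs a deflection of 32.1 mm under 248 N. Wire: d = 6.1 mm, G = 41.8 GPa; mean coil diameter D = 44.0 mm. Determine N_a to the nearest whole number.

11

Required rate k = F/δ = 248/32.1 = 7.7259 N/mm
N_a = Gd⁴/(8D³k) = (41.8×10³ × 6.1⁴)/(8 × 44.0³ × 7.7259)
    = 5.78756e+07 / 5.26496e+06 = 10.99 → 11 coils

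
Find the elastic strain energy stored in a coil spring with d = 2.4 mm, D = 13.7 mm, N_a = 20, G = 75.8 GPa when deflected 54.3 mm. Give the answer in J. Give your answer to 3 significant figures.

9.01 J

k = Gd⁴/(8D³N_a) = (75.8×10³)(2.4⁴)/(8·13.7³·20) = 6.1127 N/mm
U = ½kδ² = 0.5 × 6.1127 × 54.3² = 9011.6 N·mm = 9.0116 J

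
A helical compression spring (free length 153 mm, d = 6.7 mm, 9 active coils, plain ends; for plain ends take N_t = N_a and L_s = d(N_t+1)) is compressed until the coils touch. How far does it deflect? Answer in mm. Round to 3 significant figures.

86.0 mm

N_t = 9; L_s = 6.7·10 = 67 mm
δ_solid = L₀ − L_s = 153 − 67 = 86 mm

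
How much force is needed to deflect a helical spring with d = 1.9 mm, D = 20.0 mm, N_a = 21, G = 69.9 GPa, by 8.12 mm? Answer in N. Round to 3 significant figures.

5.50 N

k = Gd⁴/(8D³N_a) = (69.9×10³)(1.9⁴)/(8·20.0³·21) = 0.67779 N/mm
F = k·δ = 0.67779 × 8.12 = 5.5036 N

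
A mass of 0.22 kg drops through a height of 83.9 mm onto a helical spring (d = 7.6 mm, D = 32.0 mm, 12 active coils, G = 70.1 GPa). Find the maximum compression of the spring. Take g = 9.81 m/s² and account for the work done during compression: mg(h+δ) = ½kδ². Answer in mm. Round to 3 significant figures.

k = Gd⁴/(8D³N_a) = (70.1×10³)(7.6⁴)/(8·32.0³·12) = 74.345 N/mm
W = mg = 0.22 × 9.81 = 2.1582 N
½kδ² − Wδ − Wh = 0 → δ = (W + √(W² + 2kWh))/k
δ = (2.1582 + √(4.6578 + 26923.7))/74.345 = (2.1582 + 164.1)/74.345 = 2.2363 mm

2.24 mm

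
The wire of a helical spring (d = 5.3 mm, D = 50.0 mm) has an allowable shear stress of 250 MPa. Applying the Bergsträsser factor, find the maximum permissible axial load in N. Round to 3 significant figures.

C = D/d = 50.0/5.3 = 9.4340
K_B = (4C+2)/(4C−3) = 39.736/34.736 = 1.1439
τ_max = K·8FD/(πd³) → F_max = τ_allow·πd³/(8DK)
F_max = 250·π·5.3³/(8·50.0·1.1439) = 1.1693e+05/457.58 = 255.54 N

256 N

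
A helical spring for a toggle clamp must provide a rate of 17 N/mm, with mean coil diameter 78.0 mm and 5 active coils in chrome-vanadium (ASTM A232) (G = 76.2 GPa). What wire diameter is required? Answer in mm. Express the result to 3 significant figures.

d = (8D³N_a·k / G)^(1/4) = (8·78.0³·5·17 / (76.2×10³))^0.25
  = (4234.8)^0.25 = 8.0670 mm

8.07 mm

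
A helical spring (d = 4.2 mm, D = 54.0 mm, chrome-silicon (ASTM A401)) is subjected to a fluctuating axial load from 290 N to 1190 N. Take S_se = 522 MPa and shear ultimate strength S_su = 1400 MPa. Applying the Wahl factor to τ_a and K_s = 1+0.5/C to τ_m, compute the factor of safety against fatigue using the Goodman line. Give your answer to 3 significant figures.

C = D/d = 54.0/4.2 = 12.8571; K_W = (4C−1)/(4C−4)+0.615/C = 1.1111; K_s = 1+0.5/C = 1.0389
F_a = (F_max−F_min)/2 = 450 N; F_m = (F_max+F_min)/2 = 740 N
τ_a = K_W·8F_aD/(πd³) = 1.1111 × 835.22 = 928 MPa
τ_m = K_s·8F_mD/(πd³) = 1.0389 × 1373.5 = 1426.9 MPa
Goodman: 1/n_f = τ_a/S_se + τ_m/S_su = 928/522 + 1426.9/1400 = 1.77777 + 1.01920 = 2.797
n_f = 1/2.797 = 0.3575

0.358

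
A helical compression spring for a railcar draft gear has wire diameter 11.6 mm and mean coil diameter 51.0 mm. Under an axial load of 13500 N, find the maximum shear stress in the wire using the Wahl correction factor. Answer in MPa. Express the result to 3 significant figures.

Spring index C = D/d = 51.0/11.6 = 4.3966
K_W = (4C−1)/(4C−4) + 0.615/C = 16.586/13.586 + 0.1399 = 1.3607
τ₀ = 8FD/(πd³) = 8·13500·51.0/(π·11.6³) = 5.508e+06/4903.7 = 1123.2 MPa
τ_max = K·τ₀ = 1.3607 × 1123.2 = 1528.4 MPa

1530 MPa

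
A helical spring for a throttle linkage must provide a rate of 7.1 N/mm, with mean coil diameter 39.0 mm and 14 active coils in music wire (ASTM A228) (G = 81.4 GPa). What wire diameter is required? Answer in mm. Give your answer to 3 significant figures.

4.91 mm

d = (8D³N_a·k / G)^(1/4) = (8·39.0³·14·7.1 / (81.4×10³))^0.25
  = (579.49)^0.25 = 4.9064 mm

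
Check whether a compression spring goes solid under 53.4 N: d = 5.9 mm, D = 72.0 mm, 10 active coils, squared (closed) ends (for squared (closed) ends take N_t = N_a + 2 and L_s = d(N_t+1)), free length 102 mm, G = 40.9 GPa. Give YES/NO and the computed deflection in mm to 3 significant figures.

YES, δ = 32.2 mm

k = Gd⁴/(8D³N_a) = (40.9×10³)(5.9⁴)/(8·72.0³·10) = 1.6598 N/mm
N_t = 12; L_s = 5.9·13 = 76.7 mm; δ_solid = L₀ − L_s = 102 − 76.7 = 25.3 mm
δ = F/k = 53.4/1.6598 = 32.173 mm
δ ≥ δ_solid → spring goes solid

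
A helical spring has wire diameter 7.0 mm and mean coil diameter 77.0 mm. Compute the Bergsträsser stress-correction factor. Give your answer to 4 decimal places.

C = D/d = 77.0/7.0 = 11.0000
K_B = (4C+2)/(4C−3) = 46.000/41.000 = 1.1220

1.1220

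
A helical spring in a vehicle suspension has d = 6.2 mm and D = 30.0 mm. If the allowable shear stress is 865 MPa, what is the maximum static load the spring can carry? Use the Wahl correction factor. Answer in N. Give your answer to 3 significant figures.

2040 N

C = D/d = 30.0/6.2 = 4.8387
K_W = (4C−1)/(4C−4) + 0.615/C = 18.355/15.355 + 0.1271 = 1.3225
τ_max = K·8FD/(πd³) → F_max = τ_allow·πd³/(8DK)
F_max = 865·π·6.2³/(8·30.0·1.3225) = 6.4765e+05/317.39 = 2040.5 N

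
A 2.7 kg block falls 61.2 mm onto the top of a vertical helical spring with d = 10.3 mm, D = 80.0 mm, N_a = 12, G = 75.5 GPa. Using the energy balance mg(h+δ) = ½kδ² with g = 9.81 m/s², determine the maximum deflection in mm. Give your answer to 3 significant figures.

15.3 mm

k = Gd⁴/(8D³N_a) = (75.5×10³)(10.3⁴)/(8·80.0³·12) = 17.288 N/mm
W = mg = 2.7 × 9.81 = 26.487 N
½kδ² − Wδ − Wh = 0 → δ = (W + √(W² + 2kWh))/k
δ = (26.487 + √(701.56 + 56049.1))/17.288 = (26.487 + 238.22)/17.288 = 15.311 mm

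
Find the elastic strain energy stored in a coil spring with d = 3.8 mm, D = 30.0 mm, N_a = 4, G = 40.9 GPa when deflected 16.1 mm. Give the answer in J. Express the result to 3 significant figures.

k = Gd⁴/(8D³N_a) = (40.9×10³)(3.8⁴)/(8·30.0³·4) = 9.8706 N/mm
U = ½kδ² = 0.5 × 9.8706 × 16.1² = 1279.3 N·mm = 1.2793 J

1.28 J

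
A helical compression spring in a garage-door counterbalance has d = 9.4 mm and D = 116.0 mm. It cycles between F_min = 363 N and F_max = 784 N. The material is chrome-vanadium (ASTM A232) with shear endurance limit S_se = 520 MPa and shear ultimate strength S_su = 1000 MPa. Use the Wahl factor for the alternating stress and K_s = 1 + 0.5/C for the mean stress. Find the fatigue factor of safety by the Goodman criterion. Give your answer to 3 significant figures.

2.68

C = D/d = 116.0/9.4 = 12.3404; K_W = (4C−1)/(4C−4)+0.615/C = 1.1160; K_s = 1+0.5/C = 1.0405
F_a = (F_max−F_min)/2 = 210.5 N; F_m = (F_max+F_min)/2 = 573.5 N
τ_a = K_W·8F_aD/(πd³) = 1.1160 × 74.863 = 83.545 MPa
τ_m = K_s·8F_mD/(πd³) = 1.0405 × 203.96 = 212.23 MPa
Goodman: 1/n_f = τ_a/S_se + τ_m/S_su = 83.545/520 + 212.23/1000 = 0.16066 + 0.21223 = 0.37289
n_f = 1/0.37289 = 2.682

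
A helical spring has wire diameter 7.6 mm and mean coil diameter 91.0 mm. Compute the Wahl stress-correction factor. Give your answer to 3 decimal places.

1.120

C = D/d = 91.0/7.6 = 11.9737
K_W = (4C−1)/(4C−4) + 0.615/C = 46.895/43.895 + 0.0514 = 1.1197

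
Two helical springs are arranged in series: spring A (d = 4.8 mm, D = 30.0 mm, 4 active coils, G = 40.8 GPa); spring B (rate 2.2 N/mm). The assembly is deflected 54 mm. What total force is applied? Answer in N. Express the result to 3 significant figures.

109 N

k_A = Gd⁴/(8D³N_a) = (40.8×10³)(4.8⁴)/(8·30.0³·4) = 25.068 N/mm
Series: 1/k_eq = 1/25.068 + 1/2.2 = 0.49444; k_eq = 2.0225 N/mm
F = k_eq·δ = 2.0225·54 = 109.21 N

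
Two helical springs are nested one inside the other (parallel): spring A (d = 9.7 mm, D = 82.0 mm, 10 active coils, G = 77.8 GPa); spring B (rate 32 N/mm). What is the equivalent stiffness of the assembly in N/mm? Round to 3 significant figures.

k_A = Gd⁴/(8D³N_a) = (77.8×10³)(9.7⁴)/(8·82.0³·10) = 15.615 N/mm
Parallel: k_eq = 15.615 + 32 = 47.615 N/mm

47.6 N/mm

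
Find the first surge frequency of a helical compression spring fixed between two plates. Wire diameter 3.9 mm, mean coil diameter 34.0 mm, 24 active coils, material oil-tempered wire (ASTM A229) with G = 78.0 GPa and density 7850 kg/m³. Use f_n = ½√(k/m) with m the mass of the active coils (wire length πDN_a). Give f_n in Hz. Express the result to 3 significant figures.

49.9 Hz

k = Gd⁴/(8D³N_a) = (78.0×10³)(3.9⁴)/(8·34.0³·24) = 2.3912 N/mm = 2391.2 N/m
Wire length L = πDN_a = π·34.0·24 = 2563.5 mm
m = ρ·(πd²/4)·L = 7850 × 11.946×10⁻⁶ m² × 2.5635 m = 0.2404 kg
f_n = ½√(k/m) = 0.5·√(2391.2/0.2404) = 0.5·√(9946.9) = 49.867 Hz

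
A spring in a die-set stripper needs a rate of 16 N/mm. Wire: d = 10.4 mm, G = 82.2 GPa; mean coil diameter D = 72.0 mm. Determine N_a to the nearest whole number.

N_a = Gd⁴/(8D³k) = (82.2×10³ × 10.4⁴)/(8 × 72.0³ × 16)
    = 9.61624e+08 / 4.77757e+07 = 20.13 → 20 coils

20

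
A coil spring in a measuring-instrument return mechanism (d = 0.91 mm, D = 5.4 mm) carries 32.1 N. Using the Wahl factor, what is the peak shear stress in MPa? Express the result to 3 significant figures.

735 MPa

Spring index C = D/d = 5.4/0.91 = 5.9341
K_W = (4C−1)/(4C−4) + 0.615/C = 22.736/19.736 + 0.1036 = 1.2556
τ₀ = 8FD/(πd³) = 8·32.1·5.4/(π·0.91³) = 1386.72/2.3674 = 585.75 MPa
τ_max = K·τ₀ = 1.2556 × 585.75 = 735.5 MPa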